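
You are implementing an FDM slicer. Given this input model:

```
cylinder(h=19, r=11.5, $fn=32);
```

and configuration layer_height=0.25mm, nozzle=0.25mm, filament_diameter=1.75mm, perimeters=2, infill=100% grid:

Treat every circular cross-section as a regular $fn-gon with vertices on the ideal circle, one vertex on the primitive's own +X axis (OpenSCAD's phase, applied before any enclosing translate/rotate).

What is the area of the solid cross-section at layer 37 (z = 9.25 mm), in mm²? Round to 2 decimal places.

At z = 9.25 mm: the r=11.5 cylinder contributes a regular 32-gon of circumradius 11.5 (area = (32/2)·11.500²·sin(360°/32) = 412.81 mm²). Overall, the cross-section is a single solid region. Net area = 412.81 mm².

412.81 mm²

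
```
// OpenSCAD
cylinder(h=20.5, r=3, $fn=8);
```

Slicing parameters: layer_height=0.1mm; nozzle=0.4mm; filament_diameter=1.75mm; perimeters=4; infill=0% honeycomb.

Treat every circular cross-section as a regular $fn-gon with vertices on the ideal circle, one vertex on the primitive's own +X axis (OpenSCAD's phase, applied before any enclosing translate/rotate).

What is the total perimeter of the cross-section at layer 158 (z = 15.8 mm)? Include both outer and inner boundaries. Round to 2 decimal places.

At z = 15.8 mm: the r=3 cylinder gives a regular 8-gon of circumradius 3 (constant along its height) (perimeter = 2·8·3.000·sin(180°/8) = 18.37 mm). Overall, the cross-section is a single solid region. Total boundary length (outer) = 18.37 mm.

18.37 mm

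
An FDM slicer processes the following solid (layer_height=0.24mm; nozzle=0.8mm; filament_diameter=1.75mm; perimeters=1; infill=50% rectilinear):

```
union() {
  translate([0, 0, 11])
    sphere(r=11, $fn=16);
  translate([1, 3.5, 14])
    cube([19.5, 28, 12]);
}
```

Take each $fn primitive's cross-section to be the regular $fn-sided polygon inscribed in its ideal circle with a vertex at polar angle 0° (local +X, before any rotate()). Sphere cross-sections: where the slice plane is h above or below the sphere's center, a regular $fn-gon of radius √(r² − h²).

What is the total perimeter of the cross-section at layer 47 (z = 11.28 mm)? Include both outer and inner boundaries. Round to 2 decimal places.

At z = 11.28 mm: the sphere: section is a regular 16-gon, circumradius = √(r²−h²) = √(11²−0.28²) = 10.996 (perimeter = 2·16·10.996·sin(180°/16) = 68.65 mm); the cube at (1, 3.5) does not reach this height (z outside [14, 26]); Combining (union): only the r=11 sphere is present, so the union is just that shape — boundary = 68.65 mm. Overall, the cross-section is a single solid region. Total boundary length (outer) = 68.65 mm.

68.65 mm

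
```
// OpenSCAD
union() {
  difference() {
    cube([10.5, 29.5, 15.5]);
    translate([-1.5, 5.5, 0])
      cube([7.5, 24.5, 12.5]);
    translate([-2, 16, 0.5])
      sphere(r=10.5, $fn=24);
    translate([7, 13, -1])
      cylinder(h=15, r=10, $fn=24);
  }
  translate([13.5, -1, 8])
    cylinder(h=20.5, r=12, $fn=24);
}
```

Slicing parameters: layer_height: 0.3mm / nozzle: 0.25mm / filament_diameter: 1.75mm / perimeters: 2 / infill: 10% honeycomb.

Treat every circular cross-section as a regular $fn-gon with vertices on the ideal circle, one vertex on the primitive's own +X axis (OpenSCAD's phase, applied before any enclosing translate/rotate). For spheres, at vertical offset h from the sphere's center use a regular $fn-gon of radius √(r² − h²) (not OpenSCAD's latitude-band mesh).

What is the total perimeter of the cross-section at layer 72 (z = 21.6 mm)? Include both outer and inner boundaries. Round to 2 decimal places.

At z = 21.6 mm: the cube does not reach this height (z outside [0, 15.5]); the cube at (-1.5, 5.5) is absent (z outside [0, 12.5]); the sphere at (-2, 16) does not reach this height (|z−center|=21.100 > r=10.5); the cylinder at (7, 13) does not reach this height (z outside [-1, 14]); Taking the first minus the rest: the first operand is absent here, so nothing remains; the cylinder at (13.5, -1): section is a regular 24-gon, circumradius r=12 (perimeter = 2·24·12.000·sin(180°/24) = 75.18 mm); Combining (union): only the r=12 cylinder at (13.5, -1) is present, so the union is just that shape — boundary = 75.18 mm. Overall, the cross-section is a single solid region. Total boundary length (outer) = 75.18 mm.

75.18 mm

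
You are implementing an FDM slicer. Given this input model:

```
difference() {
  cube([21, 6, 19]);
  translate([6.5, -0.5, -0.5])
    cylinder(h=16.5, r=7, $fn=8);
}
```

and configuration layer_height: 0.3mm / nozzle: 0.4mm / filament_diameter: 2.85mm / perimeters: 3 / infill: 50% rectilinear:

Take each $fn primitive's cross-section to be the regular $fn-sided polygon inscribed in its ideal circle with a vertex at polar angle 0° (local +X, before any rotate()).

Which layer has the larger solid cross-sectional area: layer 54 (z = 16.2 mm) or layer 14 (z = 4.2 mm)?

layer 54 (z = 16.2 mm)

Layer 54 (z = 16.2): the 21×6 cube contributes its full rectangle (area 126.00 mm²); the cylinder at (6.5, -0.5) is absent (z outside [-0.5, 16]); After the difference (first − rest): none of the subtracted shapes is present at this height, so the 21×6 cube is unchanged — area = 126.00 mm². So its area = 126.00 mm². Layer 14 (z = 4.2): the cube (footprint 21×6) is included at this height (area 126.00 mm²); the r=7 cylinder at (6.5, -0.5) contributes a regular 8-gon of circumradius 7 (area = (8/2)·7.000²·sin(360°/8) = 138.59 mm²); After the difference (first − rest): starting from the 21×6 cube (126.00 mm²), the r=7 cylinder at (6.5, -0.5) partially overlaps it — only the 61.69 mm² overlap (of its 138.59 mm²) is removed, clipping the outline — area = 64.31 mm². So its area = 64.31 mm². Layer 54 is larger (126.00 vs 64.31 mm²).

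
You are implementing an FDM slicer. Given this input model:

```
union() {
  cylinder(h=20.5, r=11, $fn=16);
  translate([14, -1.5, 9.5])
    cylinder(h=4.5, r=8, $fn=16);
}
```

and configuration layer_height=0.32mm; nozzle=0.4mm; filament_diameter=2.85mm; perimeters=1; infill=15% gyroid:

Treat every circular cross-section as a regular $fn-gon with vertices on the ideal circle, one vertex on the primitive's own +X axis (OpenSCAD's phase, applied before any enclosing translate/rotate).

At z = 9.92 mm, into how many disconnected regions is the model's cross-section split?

At z = 9.92 mm: the r=11 cylinder gives a regular 16-gon of circumradius 11 (constant along its height); the r=8 cylinder at (14, -1.5) gives a regular 16-gon of circumradius 8 (constant along its height); Combining (union): the regions partially overlap (shared area 38.99 mm²), so overlapping operands fuse into one piece — 1 connected region. The result has 1 disconnected region.

1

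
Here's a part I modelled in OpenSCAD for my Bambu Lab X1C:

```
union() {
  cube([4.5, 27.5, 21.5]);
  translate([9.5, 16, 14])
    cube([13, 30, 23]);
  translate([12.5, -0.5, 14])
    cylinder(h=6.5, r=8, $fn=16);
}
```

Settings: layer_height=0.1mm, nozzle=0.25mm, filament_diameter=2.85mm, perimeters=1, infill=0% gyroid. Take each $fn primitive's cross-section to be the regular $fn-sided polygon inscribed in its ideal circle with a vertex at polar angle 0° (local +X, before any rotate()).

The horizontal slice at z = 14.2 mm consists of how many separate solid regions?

At z = 14.2 mm: the cube is present — its section is the full 4.5×27.5 rectangle; the 13×30 cube at (9.5, 16) contributes its full rectangle; the r=8 cylinder at (12.5, -0.5) contributes a regular 16-gon of circumradius 8; Taking the union: the 3 present regions are separate (no shared area or edge), so areas and boundary lengths simply add and each stays a separate island — 3 connected regions. The result has 3 disconnected regions.

3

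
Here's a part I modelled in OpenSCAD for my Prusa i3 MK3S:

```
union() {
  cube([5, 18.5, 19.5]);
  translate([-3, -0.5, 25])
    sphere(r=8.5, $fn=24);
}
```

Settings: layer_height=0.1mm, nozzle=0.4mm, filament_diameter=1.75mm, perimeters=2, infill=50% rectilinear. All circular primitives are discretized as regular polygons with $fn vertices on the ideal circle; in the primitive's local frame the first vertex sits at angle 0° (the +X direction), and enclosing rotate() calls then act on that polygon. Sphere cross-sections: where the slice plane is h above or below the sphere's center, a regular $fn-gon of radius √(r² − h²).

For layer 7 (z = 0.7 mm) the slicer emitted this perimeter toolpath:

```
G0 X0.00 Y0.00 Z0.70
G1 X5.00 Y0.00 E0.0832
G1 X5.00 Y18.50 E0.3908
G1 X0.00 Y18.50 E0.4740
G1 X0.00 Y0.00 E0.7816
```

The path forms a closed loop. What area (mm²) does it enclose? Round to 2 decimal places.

Apply the shoelace formula to the sequence of (X, Y) vertices; enclosed area = 92.50 mm².

92.50 mm²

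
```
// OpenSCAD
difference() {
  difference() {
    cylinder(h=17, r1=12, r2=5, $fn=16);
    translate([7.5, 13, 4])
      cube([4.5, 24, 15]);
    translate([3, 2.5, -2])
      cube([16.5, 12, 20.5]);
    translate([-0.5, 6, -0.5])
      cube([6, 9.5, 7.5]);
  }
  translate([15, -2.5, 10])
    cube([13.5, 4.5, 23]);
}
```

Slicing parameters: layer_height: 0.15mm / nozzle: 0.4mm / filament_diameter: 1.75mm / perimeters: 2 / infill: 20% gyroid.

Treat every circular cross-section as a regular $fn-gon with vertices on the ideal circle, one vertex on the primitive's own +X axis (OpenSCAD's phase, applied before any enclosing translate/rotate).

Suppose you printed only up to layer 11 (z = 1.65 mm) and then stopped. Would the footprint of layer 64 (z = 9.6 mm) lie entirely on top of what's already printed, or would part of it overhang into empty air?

Compare the two slices. At z = 1.65: the cone: at t=0.097 of its height the radius interpolates to r₁+(r₂−r₁)t = 11.321, giving a regular 16-gon of that circumradius (area = (16/2)·11.321²·sin(360°/16) = 392.34 mm²); the cube at (7.5, 13) is absent (z outside [4, 19]); the cube at (3, 2.5) is present — its section is the full 16.5×12 rectangle (area 198.00 mm²); the cube at (-0.5, 6) is present — its section is the full 6×9.5 rectangle (area 57.00 mm²); After the difference (first − rest): starting from the cone (392.34 mm²), the 16.5×12 cube at (3, 2.5) partially overlaps it — only the 44.84 mm² overlap (of its 198.00 mm²) is removed, clipping the outline; the 6×9.5 cube at (-0.5, 6) partially overlaps it — only the 17.70 mm² overlap (of its 57.00 mm²) is removed, clipping the outline — area = 329.80 mm²; the cube at (15, -2.5) is not intersected at this z (z outside [10, 33]); After the difference (first − rest): none of the subtracted shapes is present at this height, so that combined region is unchanged — area = 329.80 mm². At z = 9.6: the cone: at t=0.565 of its height the radius interpolates to r₁+(r₂−r₁)t = 8.047, giving a regular 16-gon of that circumradius (area = (16/2)·8.047²·sin(360°/16) = 198.25 mm²); the 4.5×24 cube at (7.5, 13) contributes its full rectangle (area 108.00 mm²); the cube at (3, 2.5) (footprint 16.5×12) is included at this height (area 198.00 mm²); the cube at (-0.5, 6) does not reach this height (z outside [-0.5, 7]); After the difference (first − rest): starting from the cone (198.25 mm²), the 4.5×24 cube at (7.5, 13) misses the remaining region (no effect); the 16.5×12 cube at (3, 2.5) partially overlaps it — only the 14.32 mm² overlap (of its 198.00 mm²) is removed, clipping the outline — area = 183.93 mm²; the cube at (15, -2.5) is not intersected at this z (z outside [10, 33]); After the difference (first − rest): none of the subtracted shapes is present at this height, so the result so far is unchanged — area = 183.93 mm². Checking containment: at z = 9.6 the cross-section extends beyond the z = 1.65 cross-section by about 6.24 mm².

part overhangs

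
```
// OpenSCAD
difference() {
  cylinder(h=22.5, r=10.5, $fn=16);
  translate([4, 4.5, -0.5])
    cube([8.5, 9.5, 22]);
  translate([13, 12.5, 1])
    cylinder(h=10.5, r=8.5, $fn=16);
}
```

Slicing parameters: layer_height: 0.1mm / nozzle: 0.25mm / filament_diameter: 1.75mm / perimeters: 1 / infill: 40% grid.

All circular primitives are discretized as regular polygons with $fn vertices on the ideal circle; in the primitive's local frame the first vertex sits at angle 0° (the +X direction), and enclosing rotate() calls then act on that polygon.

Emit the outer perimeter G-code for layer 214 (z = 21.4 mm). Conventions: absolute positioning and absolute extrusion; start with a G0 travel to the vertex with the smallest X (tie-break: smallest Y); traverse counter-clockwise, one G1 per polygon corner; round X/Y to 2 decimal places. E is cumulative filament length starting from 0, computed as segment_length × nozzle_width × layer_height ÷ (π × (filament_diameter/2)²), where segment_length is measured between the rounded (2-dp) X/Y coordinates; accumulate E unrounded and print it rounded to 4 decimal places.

At z = 21.4 mm: the r=10.5 cylinder gives a regular 16-gon of circumradius 10.5 (constant along its height); the 8.5×9.5 cube at (4, 4.5) contributes its full rectangle; the cylinder at (13, 12.5) does not reach this height (z outside [1, 11.5]); Taking the first minus the rest: starting from the r=10.5 cylinder, the 8.5×9.5 cube at (4, 4.5) partially overlaps it — only the 16.79 mm² overlap (of its 80.75 mm²) is removed, clipping the outline — 1 connected region. The outline is a single polygon with 17 vertices. Extrusion per mm of travel: 0.25 × 0.1 / (π × 0.875²) = 0.010394. Accumulating E over each segment gives final E = 0.7119.

G0 X-10.50 Y0.00 Z21.40
G1 X-9.70 Y-4.02 E0.0426
G1 X-7.42 Y-7.42 E0.0852
G1 X-4.02 Y-9.70 E0.1277
G1 X0.00 Y-10.50 E0.1703
G1 X4.02 Y-9.70 E0.2129
G1 X7.42 Y-7.42 E0.2555
G1 X9.70 Y-4.02 E0.2980
G1 X10.50 Y0.00 E0.3406
G1 X9.70 Y4.02 E0.3832
G1 X9.38 Y4.50 E0.3892
G1 X4.00 Y4.50 E0.4451
G1 X4.00 Y9.70 E0.4992
G1 X0.00 Y10.50 E0.5416
G1 X-4.02 Y9.70 E0.5842
G1 X-7.42 Y7.42 E0.6267
G1 X-9.70 Y4.02 E0.6693
G1 X-10.50 Y0.00 E0.7119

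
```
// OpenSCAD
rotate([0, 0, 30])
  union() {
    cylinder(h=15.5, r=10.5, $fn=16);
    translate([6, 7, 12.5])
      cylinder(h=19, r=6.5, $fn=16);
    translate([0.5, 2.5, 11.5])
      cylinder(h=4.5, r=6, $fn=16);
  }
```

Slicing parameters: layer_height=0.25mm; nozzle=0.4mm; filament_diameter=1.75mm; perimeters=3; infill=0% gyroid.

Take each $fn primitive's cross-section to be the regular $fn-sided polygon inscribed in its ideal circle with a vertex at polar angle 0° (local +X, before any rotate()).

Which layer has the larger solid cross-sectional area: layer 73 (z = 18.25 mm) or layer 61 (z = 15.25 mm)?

Layer 73 (z = 18.25): the cylinder does not reach this height (z outside [0, 15.5]); the r=6.5 cylinder at (6, 7) contributes a regular 16-gon of circumradius 6.5 (area = (16/2)·6.500²·sin(360°/16) = 129.35 mm²); the cylinder at (0.5, 2.5) is not intersected at this z (z outside [11.5, 16]); Merging all regions: only the r=6.5 cylinder at (6, 7) is present, so the union is just that shape — area = 129.35 mm²; (rotated 30° about Z; rotation is an isometry so areas/perimeters/island counts are preserved). So its area = 129.35 mm². Layer 61 (z = 15.25): the cylinder: section is a regular 16-gon, circumradius r=10.5 (area = (16/2)·10.500²·sin(360°/16) = 337.53 mm²); the r=6.5 cylinder at (6, 7) contributes a regular 16-gon of circumradius 6.5 (area = (16/2)·6.500²·sin(360°/16) = 129.35 mm²); the r=6 cylinder at (0.5, 2.5) contributes a regular 16-gon of circumradius 6 (area = (16/2)·6.000²·sin(360°/16) = 110.21 mm²); Combining (union): the regions partially overlap — summed areas 577.09 mm² minus the doubly-counted overlap 180.53 mm² gives 396.56 mm² — area = 396.56 mm²; (whole slice rotated 30° about Z — lengths, areas and connectivity unchanged). So its area = 396.56 mm². Layer 61 is larger (396.56 vs 129.35 mm²).

layer 61 (z = 15.25 mm)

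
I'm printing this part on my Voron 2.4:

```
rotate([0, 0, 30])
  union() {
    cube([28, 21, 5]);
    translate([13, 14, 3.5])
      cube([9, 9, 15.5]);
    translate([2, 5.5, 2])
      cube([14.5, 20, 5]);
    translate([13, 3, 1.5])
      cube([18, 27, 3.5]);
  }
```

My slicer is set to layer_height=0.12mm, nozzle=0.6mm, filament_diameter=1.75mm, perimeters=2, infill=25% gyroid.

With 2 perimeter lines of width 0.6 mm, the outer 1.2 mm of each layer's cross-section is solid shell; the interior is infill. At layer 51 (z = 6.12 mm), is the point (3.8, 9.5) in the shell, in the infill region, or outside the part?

At z = 6.12 mm: the cube does not reach this height (z outside [0, 5]); the cube at (13, 14) (footprint 9×9) is included at this height; the cube at (2, 5.5) is present — its section is the full 14.5×20 rectangle; the cube at (13, 3) does not reach this height (z outside [1.5, 5]); Merging all regions: the regions partially overlap (shared area 31.50 mm²), so overlapping operands fuse into one piece — 1 connected region; (whole slice rotated 30° about Z — lengths, areas and connectivity unchanged). Overall, the cross-section is a single solid region. Undo the 30° rotation: the query point maps to (8.041, 6.327) in the un-rotated model frame. The nearest boundary edge runs (16.50, 5.50)→(2.00, 5.50); distance from the point to it = 0.83 mm. The point is inside the cross-section, 0.83 mm from the nearest boundary — within the 1.2 mm shell band (2 × 0.6).

shell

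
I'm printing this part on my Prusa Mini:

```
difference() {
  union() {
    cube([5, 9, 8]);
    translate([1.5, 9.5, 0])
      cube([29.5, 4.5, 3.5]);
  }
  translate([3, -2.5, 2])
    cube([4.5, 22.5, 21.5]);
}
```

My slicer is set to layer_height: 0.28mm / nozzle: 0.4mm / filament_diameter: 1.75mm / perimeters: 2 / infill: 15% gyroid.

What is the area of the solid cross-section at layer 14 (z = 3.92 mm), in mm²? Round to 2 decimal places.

27.00 mm²

At z = 3.92 mm: the cube is present — its section is the full 5×9 rectangle (area 45.00 mm²); the cube at (1.5, 9.5) does not reach this height (z outside [0, 3.5]); Combining (union): only the 5×9 cube is present, so the union is just that shape — area = 45.00 mm²; the cube at (3, -2.5) (footprint 4.5×22.5) is included at this height (area 101.25 mm²); Taking the first minus the rest: starting from the result so far (45.00 mm²), the 4.5×22.5 cube at (3, -2.5) partially overlaps it — only the 18.00 mm² overlap (of its 101.25 mm²) is removed, clipping the outline — area = 27.00 mm². Overall, the cross-section is a single solid region. Net area = 27.00 mm².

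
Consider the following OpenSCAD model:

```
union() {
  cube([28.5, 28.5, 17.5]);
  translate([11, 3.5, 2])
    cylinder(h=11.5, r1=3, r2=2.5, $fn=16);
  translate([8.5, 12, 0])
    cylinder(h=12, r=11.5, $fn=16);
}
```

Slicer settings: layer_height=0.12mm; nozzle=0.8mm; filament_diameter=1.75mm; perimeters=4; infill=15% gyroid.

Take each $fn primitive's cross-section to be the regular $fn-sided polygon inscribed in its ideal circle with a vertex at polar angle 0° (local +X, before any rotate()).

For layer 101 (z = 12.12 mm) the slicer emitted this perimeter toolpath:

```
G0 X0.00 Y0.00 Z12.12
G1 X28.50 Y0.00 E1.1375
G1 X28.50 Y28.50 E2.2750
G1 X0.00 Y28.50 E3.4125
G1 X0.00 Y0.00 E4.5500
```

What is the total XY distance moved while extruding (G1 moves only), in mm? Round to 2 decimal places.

Sum the Euclidean lengths of each G1 segment: total = 114.00 mm.

114.00 mm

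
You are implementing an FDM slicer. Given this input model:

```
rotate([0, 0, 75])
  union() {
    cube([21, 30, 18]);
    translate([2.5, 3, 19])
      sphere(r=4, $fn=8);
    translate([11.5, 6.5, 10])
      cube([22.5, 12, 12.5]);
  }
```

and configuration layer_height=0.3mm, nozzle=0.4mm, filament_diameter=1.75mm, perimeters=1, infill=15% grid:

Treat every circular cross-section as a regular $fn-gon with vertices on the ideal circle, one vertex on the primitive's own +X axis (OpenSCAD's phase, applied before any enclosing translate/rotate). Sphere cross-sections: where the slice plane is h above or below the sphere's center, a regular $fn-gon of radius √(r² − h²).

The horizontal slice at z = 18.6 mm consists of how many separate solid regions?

At z = 18.6 mm: the cube does not reach this height (z outside [0, 18]); the r=4 sphere at (2.5, 3) slices to a regular 8-gon of circumradius 3.980 (√(r²−h²) with h=0.4 from center); the cube at (11.5, 6.5) (footprint 22.5×12) is included at this height; Combining (union): the 2 present regions are separate (no shared area or edge), so areas and boundary lengths simply add and each stays a separate island — 2 connected regions; (whole slice rotated 75° about Z — lengths, areas and connectivity unchanged). The result has 2 disconnected regions.

2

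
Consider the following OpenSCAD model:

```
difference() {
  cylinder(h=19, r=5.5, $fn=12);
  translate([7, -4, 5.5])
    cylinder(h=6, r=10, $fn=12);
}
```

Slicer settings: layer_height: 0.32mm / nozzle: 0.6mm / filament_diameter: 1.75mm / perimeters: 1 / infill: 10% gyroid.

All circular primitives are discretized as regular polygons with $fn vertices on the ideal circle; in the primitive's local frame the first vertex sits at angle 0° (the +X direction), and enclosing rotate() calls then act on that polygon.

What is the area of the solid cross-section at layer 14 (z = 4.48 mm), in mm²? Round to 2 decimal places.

At z = 4.48 mm: the cylinder: section is a regular 12-gon, circumradius r=5.5 (area = (12/2)·5.500²·sin(360°/12) = 90.75 mm²); the cylinder at (7, -4) does not reach this height (z outside [5.5, 11.5]); After the difference (first − rest): none of the subtracted shapes is present at this height, so the r=5.5 cylinder is unchanged — area = 90.75 mm². Overall, the cross-section is a single solid region. Net area = 90.75 mm².

90.75 mm²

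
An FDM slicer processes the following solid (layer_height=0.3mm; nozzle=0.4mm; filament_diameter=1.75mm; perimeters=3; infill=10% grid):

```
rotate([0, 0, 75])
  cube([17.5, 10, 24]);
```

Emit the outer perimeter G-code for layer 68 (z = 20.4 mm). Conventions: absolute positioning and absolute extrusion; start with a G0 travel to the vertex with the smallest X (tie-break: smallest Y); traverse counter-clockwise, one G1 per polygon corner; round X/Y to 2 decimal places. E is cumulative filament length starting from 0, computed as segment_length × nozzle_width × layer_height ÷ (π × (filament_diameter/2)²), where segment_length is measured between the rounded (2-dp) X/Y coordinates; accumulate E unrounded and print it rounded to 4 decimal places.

At z = 20.4 mm: the cube (footprint 17.5×10) is included at this height; (whole slice rotated 75° about Z — lengths, areas and connectivity unchanged). The outline is a single polygon with 4 vertices. Extrusion per mm of travel: 0.4 × 0.3 / (π × 0.875²) = 0.049890. Accumulating E over each segment gives final E = 2.7437.

G0 X-9.66 Y2.59 Z20.40
G1 X0.00 Y0.00 E0.4990
G1 X4.53 Y16.90 E1.3719
G1 X-5.13 Y19.49 E1.8708
G1 X-9.66 Y2.59 E2.7437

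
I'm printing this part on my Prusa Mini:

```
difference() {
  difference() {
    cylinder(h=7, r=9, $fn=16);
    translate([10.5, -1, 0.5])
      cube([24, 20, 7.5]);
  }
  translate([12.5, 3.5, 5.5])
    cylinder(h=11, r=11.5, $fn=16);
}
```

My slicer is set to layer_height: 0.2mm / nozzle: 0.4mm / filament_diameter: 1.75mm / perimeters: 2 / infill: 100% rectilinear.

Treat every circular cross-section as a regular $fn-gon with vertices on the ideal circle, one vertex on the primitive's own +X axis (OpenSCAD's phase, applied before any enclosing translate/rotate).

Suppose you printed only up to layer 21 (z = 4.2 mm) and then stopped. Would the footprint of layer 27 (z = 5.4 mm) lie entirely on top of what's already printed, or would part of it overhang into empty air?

Compare the two slices. At z = 4.2: the cylinder: section is a regular 16-gon, circumradius r=9 (area = (16/2)·9.000²·sin(360°/16) = 247.98 mm²); the cube at (10.5, -1) (footprint 24×20) is included at this height (area 480.00 mm²); Taking the first minus the rest: starting from the r=9 cylinder (247.98 mm²), the 24×20 cube at (10.5, -1) misses the remaining region (no effect) — area = 247.98 mm²; the cylinder at (12.5, 3.5) is not intersected at this z (z outside [5.5, 16.5]); Subtracting the remaining from the first: none of the subtracted shapes is present at this height, so the result so far is unchanged — area = 247.98 mm². At z = 5.4: the r=9 cylinder gives a regular 16-gon of circumradius 9 (constant along its height) (area = (16/2)·9.000²·sin(360°/16) = 247.98 mm²); the 24×20 cube at (10.5, -1) contributes its full rectangle (area 480.00 mm²); Taking the first minus the rest: starting from the r=9 cylinder (247.98 mm²), the 24×20 cube at (10.5, -1) misses the remaining region (no effect) — area = 247.98 mm²; the cylinder at (12.5, 3.5) is not intersected at this z (z outside [5.5, 16.5]); Subtracting the remaining from the first: none of the subtracted shapes is present at this height, so that combined region is unchanged — area = 247.98 mm². Checking containment: the cross-section at z = 5.4 is a subset of the cross-section at z = 4.2.

entirely on top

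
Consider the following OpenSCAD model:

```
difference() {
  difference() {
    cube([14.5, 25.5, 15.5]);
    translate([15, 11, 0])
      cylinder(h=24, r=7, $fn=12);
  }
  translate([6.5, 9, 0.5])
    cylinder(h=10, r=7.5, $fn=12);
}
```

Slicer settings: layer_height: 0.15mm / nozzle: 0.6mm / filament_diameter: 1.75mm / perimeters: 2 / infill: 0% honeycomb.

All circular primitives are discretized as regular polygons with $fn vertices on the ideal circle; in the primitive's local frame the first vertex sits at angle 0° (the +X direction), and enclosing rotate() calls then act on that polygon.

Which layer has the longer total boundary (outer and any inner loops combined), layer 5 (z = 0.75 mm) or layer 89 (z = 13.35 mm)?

layer 5 (z = 0.75 mm)

Layer 5 (z = 0.75): the cube (footprint 14.5×25.5) is included at this height (perimeter 80.00 mm); the r=7 cylinder at (15, 11) contributes a regular 12-gon of circumradius 7 (perimeter = 2·12·7.000·sin(180°/12) = 43.48 mm); Taking the first minus the rest: starting from the 14.5×25.5 cube, the r=7 cylinder at (15, 11) partially overlaps it — only the 66.57 mm² overlap (of its 147.00 mm²) is removed, clipping the outline — boundary = 86.97 mm; the cylinder at (6.5, 9): section is a regular 12-gon, circumradius r=7.5 (perimeter = 2·12·7.500·sin(180°/12) = 46.59 mm); Subtracting the remaining from the first: starting from the result so far, the r=7.5 cylinder at (6.5, 9) partially overlaps it — only the 122.57 mm² overlap (of its 168.75 mm²) is removed, clipping the outline — boundary = 92.33 mm. So its perimeter = 92.33 mm. Layer 89 (z = 13.35): the cube is present — its section is the full 14.5×25.5 rectangle (perimeter 80.00 mm); the r=7 cylinder at (15, 11) contributes a regular 12-gon of circumradius 7 (perimeter = 2·12·7.000·sin(180°/12) = 43.48 mm); Subtracting the remaining from the first: starting from the 14.5×25.5 cube, the r=7 cylinder at (15, 11) partially overlaps it — only the 66.57 mm² overlap (of its 147.00 mm²) is removed, clipping the outline — boundary = 86.97 mm; the cylinder at (6.5, 9) is absent (z outside [0.5, 10.5]); Taking the first minus the rest: none of the subtracted shapes is present at this height, so that combined region is unchanged — boundary = 86.97 mm. So its perimeter = 86.97 mm. Layer 5 is larger (92.33 vs 86.97 mm).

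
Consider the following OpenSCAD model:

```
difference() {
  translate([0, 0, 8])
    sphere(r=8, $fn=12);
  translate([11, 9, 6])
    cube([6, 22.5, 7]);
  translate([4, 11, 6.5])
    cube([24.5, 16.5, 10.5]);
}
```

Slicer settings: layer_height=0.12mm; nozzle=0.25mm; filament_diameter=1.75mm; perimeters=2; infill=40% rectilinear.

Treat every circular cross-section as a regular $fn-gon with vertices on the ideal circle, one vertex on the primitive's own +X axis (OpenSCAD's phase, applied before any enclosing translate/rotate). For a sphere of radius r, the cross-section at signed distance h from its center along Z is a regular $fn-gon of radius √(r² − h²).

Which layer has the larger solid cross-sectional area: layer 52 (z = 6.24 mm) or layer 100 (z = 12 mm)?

layer 52 (z = 6.24 mm)

Layer 52 (z = 6.24): the r=8 sphere contributes a regular 12-gon of circumradius √(8²−1.76²) = 7.804 (area = (12/2)·7.804²·sin(360°/12) = 182.71 mm²); the cube at (11, 9) is present — its section is the full 6×22.5 rectangle (area 135.00 mm²); the cube at (4, 11) does not reach this height (z outside [6.5, 17]); Taking the first minus the rest: starting from the r=8 sphere (182.71 mm²), the 6×22.5 cube at (11, 9) misses the remaining region (no effect) — area = 182.71 mm². So its area = 182.71 mm². Layer 100 (z = 12): the r=8 sphere slices to a regular 12-gon of circumradius 6.928 (√(r²−h²) with h=4 from center) (area = (12/2)·6.928²·sin(360°/12) = 144.00 mm²); the 6×22.5 cube at (11, 9) contributes its full rectangle (area 135.00 mm²); the cube at (4, 11) (footprint 24.5×16.5) is included at this height (area 404.25 mm²); Subtracting the remaining from the first: starting from the r=8 sphere (144.00 mm²), the 6×22.5 cube at (11, 9) misses the remaining region (no effect); the 24.5×16.5 cube at (4, 11) misses the remaining region (no effect) — area = 144.00 mm². So its area = 144.00 mm². Layer 52 is larger (182.71 vs 144.00 mm²).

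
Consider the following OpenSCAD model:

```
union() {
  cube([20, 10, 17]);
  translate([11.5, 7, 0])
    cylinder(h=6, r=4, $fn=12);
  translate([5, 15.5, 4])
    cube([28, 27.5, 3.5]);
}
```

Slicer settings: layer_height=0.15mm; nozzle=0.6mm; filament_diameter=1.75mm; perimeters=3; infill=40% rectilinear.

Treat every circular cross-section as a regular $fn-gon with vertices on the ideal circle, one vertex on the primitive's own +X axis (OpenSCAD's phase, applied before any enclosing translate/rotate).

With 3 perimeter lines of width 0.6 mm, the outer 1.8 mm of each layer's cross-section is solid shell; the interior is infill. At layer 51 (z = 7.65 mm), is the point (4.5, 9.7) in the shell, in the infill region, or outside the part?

At z = 7.65 mm: the cube (footprint 20×10) is included at this height; the cylinder at (11.5, 7) is not intersected at this z (z outside [0, 6]); the cube at (5, 15.5) does not reach this height (z outside [4, 7.5]); Taking the union: only the 20×10 cube is present, so the union is just that shape — 1 connected region. Overall, the cross-section is a single solid region. The nearest boundary edge runs (20.00, 10.00)→(0.00, 10.00); distance from the point to it = 0.30 mm. The point is inside the cross-section, 0.30 mm from the nearest boundary — within the 1.8 mm shell band (3 × 0.6).

shell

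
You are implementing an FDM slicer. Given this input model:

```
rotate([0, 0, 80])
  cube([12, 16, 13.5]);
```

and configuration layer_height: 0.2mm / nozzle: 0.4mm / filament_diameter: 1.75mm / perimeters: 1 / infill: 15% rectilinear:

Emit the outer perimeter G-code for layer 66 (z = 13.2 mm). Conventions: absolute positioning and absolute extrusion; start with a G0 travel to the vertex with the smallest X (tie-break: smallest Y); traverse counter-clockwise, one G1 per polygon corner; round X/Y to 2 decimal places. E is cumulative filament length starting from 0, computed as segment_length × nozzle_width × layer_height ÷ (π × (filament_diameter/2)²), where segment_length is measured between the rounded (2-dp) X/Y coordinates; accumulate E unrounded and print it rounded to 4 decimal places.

G0 X-15.76 Y2.78 Z13.20
G1 X0.00 Y0.00 E0.5323
G1 X2.08 Y11.82 E0.9314
G1 X-13.67 Y14.60 E1.4634
G1 X-15.76 Y2.78 E1.8626

At z = 13.2 mm: the cube (footprint 12×16) is included at this height; (rotated 80° about Z; rotation is an isometry so areas/perimeters/island counts are preserved). The outline is a single polygon with 4 vertices. Extrusion per mm of travel: 0.4 × 0.2 / (π × 0.875²) = 0.033260. Accumulating E over each segment gives final E = 1.8626.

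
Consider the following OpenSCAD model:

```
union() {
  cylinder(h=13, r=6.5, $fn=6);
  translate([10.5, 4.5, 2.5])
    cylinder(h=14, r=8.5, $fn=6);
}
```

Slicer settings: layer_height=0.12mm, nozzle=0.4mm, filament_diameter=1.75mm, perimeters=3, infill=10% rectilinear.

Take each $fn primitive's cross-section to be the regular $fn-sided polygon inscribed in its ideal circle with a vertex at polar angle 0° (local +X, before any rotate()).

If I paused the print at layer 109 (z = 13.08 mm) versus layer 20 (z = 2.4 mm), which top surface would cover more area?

layer 109 (z = 13.08 mm)

Layer 109 (z = 13.08): the cylinder is absent (z outside [0, 13]); the r=8.5 cylinder at (10.5, 4.5) contributes a regular 6-gon of circumradius 8.5 (area = (6/2)·8.500²·sin(360°/6) = 187.71 mm²); Merging all regions: only the r=8.5 cylinder at (10.5, 4.5) is present, so the union is just that shape — area = 187.71 mm². So its area = 187.71 mm². Layer 20 (z = 2.4): the cylinder: section is a regular 6-gon, circumradius r=6.5 (area = (6/2)·6.500²·sin(360°/6) = 109.77 mm²); the cylinder at (10.5, 4.5) is not intersected at this z (z outside [2.5, 16.5]); Taking the union: only the r=6.5 cylinder is present, so the union is just that shape — area = 109.77 mm². So its area = 109.77 mm². Layer 109 is larger (187.71 vs 109.77 mm²).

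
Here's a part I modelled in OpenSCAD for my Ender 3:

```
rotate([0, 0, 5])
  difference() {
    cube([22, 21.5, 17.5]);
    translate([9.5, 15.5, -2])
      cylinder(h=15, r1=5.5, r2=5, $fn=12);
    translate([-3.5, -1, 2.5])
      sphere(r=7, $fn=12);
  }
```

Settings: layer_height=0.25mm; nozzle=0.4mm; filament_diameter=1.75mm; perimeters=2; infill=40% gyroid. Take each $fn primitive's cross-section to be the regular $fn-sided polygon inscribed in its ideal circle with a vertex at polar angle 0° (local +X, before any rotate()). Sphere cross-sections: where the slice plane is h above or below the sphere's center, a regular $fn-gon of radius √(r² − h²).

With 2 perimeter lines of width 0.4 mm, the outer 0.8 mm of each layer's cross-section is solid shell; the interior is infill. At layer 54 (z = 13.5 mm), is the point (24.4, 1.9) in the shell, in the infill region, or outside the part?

outside

At z = 13.5 mm: the 22×21.5 cube contributes its full rectangle; the cone at (9.5, 15.5) does not reach this height (z outside [-2, 13]); the sphere at (-3.5, -1) is absent (|z−center|=11.000 > r=7); Subtracting the remaining from the first: none of the subtracted shapes is present at this height, so the 22×21.5 cube is unchanged — 1 connected region; (whole slice rotated 5° about Z — lengths, areas and connectivity unchanged). Overall, the cross-section is a single solid region. Undo the 5° rotation: the query point maps to (24.473, -0.234) in the un-rotated model frame. The nearest boundary edge runs (0.00, 0.00)→(22.00, 0.00); distance from the point to it = 2.48 mm. The point is not inside any of the regions above, so it lies outside the cross-section (2.48 mm from the nearest boundary).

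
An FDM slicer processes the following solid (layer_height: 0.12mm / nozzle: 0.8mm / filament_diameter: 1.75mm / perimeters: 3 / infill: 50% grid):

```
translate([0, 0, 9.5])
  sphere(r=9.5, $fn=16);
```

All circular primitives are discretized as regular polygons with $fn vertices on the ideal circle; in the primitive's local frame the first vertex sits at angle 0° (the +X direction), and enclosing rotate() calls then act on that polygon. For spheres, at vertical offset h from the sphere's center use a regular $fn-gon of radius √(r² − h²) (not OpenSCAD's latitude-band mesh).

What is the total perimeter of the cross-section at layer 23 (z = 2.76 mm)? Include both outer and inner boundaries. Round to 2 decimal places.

At z = 2.76 mm: the r=9.5 sphere slices to a regular 16-gon of circumradius 6.695 (√(r²−h²) with h=6.74 from center) (perimeter = 2·16·6.695·sin(180°/16) = 41.80 mm). Overall, the cross-section is a single solid region. Total boundary length (outer) = 41.80 mm.

41.80 mm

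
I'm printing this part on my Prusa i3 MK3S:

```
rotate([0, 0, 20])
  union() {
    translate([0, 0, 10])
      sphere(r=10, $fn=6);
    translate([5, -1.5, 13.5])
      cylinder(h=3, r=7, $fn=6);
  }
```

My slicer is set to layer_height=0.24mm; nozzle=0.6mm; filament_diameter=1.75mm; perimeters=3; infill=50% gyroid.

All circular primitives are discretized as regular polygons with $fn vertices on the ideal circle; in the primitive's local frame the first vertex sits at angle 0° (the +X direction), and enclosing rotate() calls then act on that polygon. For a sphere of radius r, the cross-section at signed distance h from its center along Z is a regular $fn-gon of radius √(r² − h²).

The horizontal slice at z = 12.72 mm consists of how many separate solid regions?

1

At z = 12.72 mm: the r=10 sphere contributes a regular 6-gon of circumradius √(10²−2.72²) = 9.623; the cylinder at (5, -1.5) is not intersected at this z (z outside [13.5, 16.5]); Combining (union): only the r=10 sphere is present, so the union is just that shape — 1 connected region; (whole slice rotated 20° about Z — lengths, areas and connectivity unchanged). The result has 1 disconnected region.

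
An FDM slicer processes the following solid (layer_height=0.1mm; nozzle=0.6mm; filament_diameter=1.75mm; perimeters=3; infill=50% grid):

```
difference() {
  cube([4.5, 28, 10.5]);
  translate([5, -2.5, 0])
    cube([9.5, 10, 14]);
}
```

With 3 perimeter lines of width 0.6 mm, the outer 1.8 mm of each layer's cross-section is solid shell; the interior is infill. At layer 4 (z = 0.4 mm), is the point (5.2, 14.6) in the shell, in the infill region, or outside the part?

At z = 0.4 mm: the 4.5×28 cube contributes its full rectangle; the 9.5×10 cube at (5, -2.5) contributes its full rectangle; Taking the first minus the rest: starting from the 4.5×28 cube, the 9.5×10 cube at (5, -2.5) misses the remaining region (no effect) — 1 connected region. Overall, the cross-section is a single solid region. The nearest boundary edge runs (4.50, 28.00)→(4.50, 0.00); distance from the point to it = 0.70 mm. The point is not inside any of the regions above, so it lies outside the cross-section (0.70 mm from the nearest boundary).

outside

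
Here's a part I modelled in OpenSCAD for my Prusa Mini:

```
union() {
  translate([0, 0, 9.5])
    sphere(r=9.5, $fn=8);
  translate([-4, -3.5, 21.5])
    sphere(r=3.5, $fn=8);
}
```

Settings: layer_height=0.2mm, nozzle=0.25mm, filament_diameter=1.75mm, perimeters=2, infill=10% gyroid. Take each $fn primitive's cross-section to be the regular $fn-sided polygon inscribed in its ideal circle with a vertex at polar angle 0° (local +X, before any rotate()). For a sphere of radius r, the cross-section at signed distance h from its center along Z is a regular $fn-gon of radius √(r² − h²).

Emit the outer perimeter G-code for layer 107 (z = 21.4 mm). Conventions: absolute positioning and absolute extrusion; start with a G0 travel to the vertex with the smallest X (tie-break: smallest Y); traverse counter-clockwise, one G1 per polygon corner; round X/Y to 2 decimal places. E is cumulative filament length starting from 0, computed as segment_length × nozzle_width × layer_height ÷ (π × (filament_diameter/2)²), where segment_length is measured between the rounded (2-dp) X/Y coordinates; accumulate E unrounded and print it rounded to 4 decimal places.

G0 X-7.50 Y-3.50 Z21.40
G1 X-6.47 Y-5.97 E0.0556
G1 X-4.00 Y-7.00 E0.1113
G1 X-1.53 Y-5.97 E0.1669
G1 X-0.50 Y-3.50 E0.2225
G1 X-1.53 Y-1.03 E0.2782
G1 X-4.00 Y0.00 E0.3338
G1 X-6.47 Y-1.03 E0.3894
G1 X-7.50 Y-3.50 E0.4450

At z = 21.4 mm: the sphere is absent (|z−center|=11.900 > r=9.5); the sphere at (-4, -3.5): section is a regular 8-gon, circumradius = √(r²−h²) = √(3.5²−0.1²) = 3.499; Merging all regions: only the r=3.5 sphere at (-4, -3.5) is present, so the union is just that shape — 1 connected region. The outline is a single polygon with 8 vertices. Extrusion per mm of travel: 0.25 × 0.2 / (π × 0.875²) = 0.020788. Accumulating E over each segment gives final E = 0.4450.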